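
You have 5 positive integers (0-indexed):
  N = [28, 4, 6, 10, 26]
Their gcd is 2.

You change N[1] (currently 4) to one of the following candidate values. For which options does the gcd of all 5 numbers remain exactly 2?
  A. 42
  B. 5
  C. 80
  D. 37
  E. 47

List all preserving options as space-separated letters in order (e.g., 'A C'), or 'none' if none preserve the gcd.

Answer: A C

Derivation:
Old gcd = 2; gcd of others (without N[1]) = 2
New gcd for candidate v: gcd(2, v). Preserves old gcd iff gcd(2, v) = 2.
  Option A: v=42, gcd(2,42)=2 -> preserves
  Option B: v=5, gcd(2,5)=1 -> changes
  Option C: v=80, gcd(2,80)=2 -> preserves
  Option D: v=37, gcd(2,37)=1 -> changes
  Option E: v=47, gcd(2,47)=1 -> changes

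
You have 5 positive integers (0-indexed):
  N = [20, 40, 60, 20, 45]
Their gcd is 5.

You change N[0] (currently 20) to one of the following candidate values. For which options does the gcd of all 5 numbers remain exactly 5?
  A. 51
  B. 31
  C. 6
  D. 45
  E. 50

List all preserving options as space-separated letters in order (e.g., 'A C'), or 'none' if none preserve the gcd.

Old gcd = 5; gcd of others (without N[0]) = 5
New gcd for candidate v: gcd(5, v). Preserves old gcd iff gcd(5, v) = 5.
  Option A: v=51, gcd(5,51)=1 -> changes
  Option B: v=31, gcd(5,31)=1 -> changes
  Option C: v=6, gcd(5,6)=1 -> changes
  Option D: v=45, gcd(5,45)=5 -> preserves
  Option E: v=50, gcd(5,50)=5 -> preserves

Answer: D E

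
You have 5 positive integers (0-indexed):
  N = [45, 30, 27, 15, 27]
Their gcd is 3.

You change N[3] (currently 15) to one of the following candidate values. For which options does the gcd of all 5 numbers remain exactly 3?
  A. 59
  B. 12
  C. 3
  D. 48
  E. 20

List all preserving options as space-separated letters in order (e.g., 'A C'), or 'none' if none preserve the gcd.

Answer: B C D

Derivation:
Old gcd = 3; gcd of others (without N[3]) = 3
New gcd for candidate v: gcd(3, v). Preserves old gcd iff gcd(3, v) = 3.
  Option A: v=59, gcd(3,59)=1 -> changes
  Option B: v=12, gcd(3,12)=3 -> preserves
  Option C: v=3, gcd(3,3)=3 -> preserves
  Option D: v=48, gcd(3,48)=3 -> preserves
  Option E: v=20, gcd(3,20)=1 -> changes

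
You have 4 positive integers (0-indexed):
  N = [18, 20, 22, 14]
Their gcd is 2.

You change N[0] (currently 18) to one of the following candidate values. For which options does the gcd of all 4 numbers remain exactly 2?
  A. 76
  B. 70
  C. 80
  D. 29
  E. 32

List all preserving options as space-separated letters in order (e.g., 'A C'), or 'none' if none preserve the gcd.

Answer: A B C E

Derivation:
Old gcd = 2; gcd of others (without N[0]) = 2
New gcd for candidate v: gcd(2, v). Preserves old gcd iff gcd(2, v) = 2.
  Option A: v=76, gcd(2,76)=2 -> preserves
  Option B: v=70, gcd(2,70)=2 -> preserves
  Option C: v=80, gcd(2,80)=2 -> preserves
  Option D: v=29, gcd(2,29)=1 -> changes
  Option E: v=32, gcd(2,32)=2 -> preserves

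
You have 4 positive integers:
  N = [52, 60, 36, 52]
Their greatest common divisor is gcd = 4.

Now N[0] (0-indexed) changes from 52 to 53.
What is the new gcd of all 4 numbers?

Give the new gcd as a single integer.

Answer: 1

Derivation:
Numbers: [52, 60, 36, 52], gcd = 4
Change: index 0, 52 -> 53
gcd of the OTHER numbers (without index 0): gcd([60, 36, 52]) = 4
New gcd = gcd(g_others, new_val) = gcd(4, 53) = 1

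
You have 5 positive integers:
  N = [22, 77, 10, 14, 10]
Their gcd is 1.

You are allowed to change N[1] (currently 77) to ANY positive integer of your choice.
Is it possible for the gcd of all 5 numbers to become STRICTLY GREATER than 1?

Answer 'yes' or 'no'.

Answer: yes

Derivation:
Current gcd = 1
gcd of all OTHER numbers (without N[1]=77): gcd([22, 10, 14, 10]) = 2
The new gcd after any change is gcd(2, new_value).
This can be at most 2.
Since 2 > old gcd 1, the gcd CAN increase (e.g., set N[1] = 2).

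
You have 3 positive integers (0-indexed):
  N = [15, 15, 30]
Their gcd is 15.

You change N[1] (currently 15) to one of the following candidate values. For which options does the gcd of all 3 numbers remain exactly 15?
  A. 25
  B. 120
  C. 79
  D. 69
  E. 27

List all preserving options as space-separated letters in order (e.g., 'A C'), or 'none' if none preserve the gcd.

Answer: B

Derivation:
Old gcd = 15; gcd of others (without N[1]) = 15
New gcd for candidate v: gcd(15, v). Preserves old gcd iff gcd(15, v) = 15.
  Option A: v=25, gcd(15,25)=5 -> changes
  Option B: v=120, gcd(15,120)=15 -> preserves
  Option C: v=79, gcd(15,79)=1 -> changes
  Option D: v=69, gcd(15,69)=3 -> changes
  Option E: v=27, gcd(15,27)=3 -> changes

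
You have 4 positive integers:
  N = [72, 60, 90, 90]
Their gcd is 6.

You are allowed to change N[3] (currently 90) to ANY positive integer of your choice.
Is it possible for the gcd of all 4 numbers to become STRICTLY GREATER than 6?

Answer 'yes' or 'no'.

Current gcd = 6
gcd of all OTHER numbers (without N[3]=90): gcd([72, 60, 90]) = 6
The new gcd after any change is gcd(6, new_value).
This can be at most 6.
Since 6 = old gcd 6, the gcd can only stay the same or decrease.

Answer: no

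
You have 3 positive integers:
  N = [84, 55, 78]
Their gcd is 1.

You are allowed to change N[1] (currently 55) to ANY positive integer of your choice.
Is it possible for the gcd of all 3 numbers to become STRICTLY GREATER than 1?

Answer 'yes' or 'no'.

Current gcd = 1
gcd of all OTHER numbers (without N[1]=55): gcd([84, 78]) = 6
The new gcd after any change is gcd(6, new_value).
This can be at most 6.
Since 6 > old gcd 1, the gcd CAN increase (e.g., set N[1] = 6).

Answer: yes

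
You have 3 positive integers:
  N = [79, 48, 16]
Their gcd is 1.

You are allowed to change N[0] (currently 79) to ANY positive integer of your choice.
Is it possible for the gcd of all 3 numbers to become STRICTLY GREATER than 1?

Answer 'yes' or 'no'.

Current gcd = 1
gcd of all OTHER numbers (without N[0]=79): gcd([48, 16]) = 16
The new gcd after any change is gcd(16, new_value).
This can be at most 16.
Since 16 > old gcd 1, the gcd CAN increase (e.g., set N[0] = 16).

Answer: yes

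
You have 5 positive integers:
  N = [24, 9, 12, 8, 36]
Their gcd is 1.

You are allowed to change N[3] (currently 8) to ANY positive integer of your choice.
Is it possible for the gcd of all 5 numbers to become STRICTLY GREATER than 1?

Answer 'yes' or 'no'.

Current gcd = 1
gcd of all OTHER numbers (without N[3]=8): gcd([24, 9, 12, 36]) = 3
The new gcd after any change is gcd(3, new_value).
This can be at most 3.
Since 3 > old gcd 1, the gcd CAN increase (e.g., set N[3] = 3).

Answer: yes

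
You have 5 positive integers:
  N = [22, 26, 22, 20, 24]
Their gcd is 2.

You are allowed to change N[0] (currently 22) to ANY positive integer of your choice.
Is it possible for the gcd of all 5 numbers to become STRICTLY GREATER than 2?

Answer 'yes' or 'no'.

Current gcd = 2
gcd of all OTHER numbers (without N[0]=22): gcd([26, 22, 20, 24]) = 2
The new gcd after any change is gcd(2, new_value).
This can be at most 2.
Since 2 = old gcd 2, the gcd can only stay the same or decrease.

Answer: no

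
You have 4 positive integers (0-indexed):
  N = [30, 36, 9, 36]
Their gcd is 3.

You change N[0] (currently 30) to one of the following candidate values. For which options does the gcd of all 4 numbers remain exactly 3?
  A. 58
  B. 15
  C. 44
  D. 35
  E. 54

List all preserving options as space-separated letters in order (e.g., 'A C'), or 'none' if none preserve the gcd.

Old gcd = 3; gcd of others (without N[0]) = 9
New gcd for candidate v: gcd(9, v). Preserves old gcd iff gcd(9, v) = 3.
  Option A: v=58, gcd(9,58)=1 -> changes
  Option B: v=15, gcd(9,15)=3 -> preserves
  Option C: v=44, gcd(9,44)=1 -> changes
  Option D: v=35, gcd(9,35)=1 -> changes
  Option E: v=54, gcd(9,54)=9 -> changes

Answer: B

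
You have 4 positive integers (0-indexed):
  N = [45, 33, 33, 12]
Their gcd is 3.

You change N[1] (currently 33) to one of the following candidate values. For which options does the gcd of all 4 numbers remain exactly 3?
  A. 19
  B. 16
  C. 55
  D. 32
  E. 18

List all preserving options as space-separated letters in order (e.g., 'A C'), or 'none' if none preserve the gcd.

Old gcd = 3; gcd of others (without N[1]) = 3
New gcd for candidate v: gcd(3, v). Preserves old gcd iff gcd(3, v) = 3.
  Option A: v=19, gcd(3,19)=1 -> changes
  Option B: v=16, gcd(3,16)=1 -> changes
  Option C: v=55, gcd(3,55)=1 -> changes
  Option D: v=32, gcd(3,32)=1 -> changes
  Option E: v=18, gcd(3,18)=3 -> preserves

Answer: E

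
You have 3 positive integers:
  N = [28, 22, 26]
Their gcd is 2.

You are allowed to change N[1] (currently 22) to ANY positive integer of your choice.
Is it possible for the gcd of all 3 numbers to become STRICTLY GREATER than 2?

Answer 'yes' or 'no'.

Current gcd = 2
gcd of all OTHER numbers (without N[1]=22): gcd([28, 26]) = 2
The new gcd after any change is gcd(2, new_value).
This can be at most 2.
Since 2 = old gcd 2, the gcd can only stay the same or decrease.

Answer: no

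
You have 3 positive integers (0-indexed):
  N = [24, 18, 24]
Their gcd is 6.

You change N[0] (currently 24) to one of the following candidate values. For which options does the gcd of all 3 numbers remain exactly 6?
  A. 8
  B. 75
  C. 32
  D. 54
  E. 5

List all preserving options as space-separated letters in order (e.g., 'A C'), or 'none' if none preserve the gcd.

Old gcd = 6; gcd of others (without N[0]) = 6
New gcd for candidate v: gcd(6, v). Preserves old gcd iff gcd(6, v) = 6.
  Option A: v=8, gcd(6,8)=2 -> changes
  Option B: v=75, gcd(6,75)=3 -> changes
  Option C: v=32, gcd(6,32)=2 -> changes
  Option D: v=54, gcd(6,54)=6 -> preserves
  Option E: v=5, gcd(6,5)=1 -> changes

Answer: D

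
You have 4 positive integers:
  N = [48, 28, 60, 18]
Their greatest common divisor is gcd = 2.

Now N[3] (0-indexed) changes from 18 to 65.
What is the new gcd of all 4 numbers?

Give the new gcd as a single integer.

Numbers: [48, 28, 60, 18], gcd = 2
Change: index 3, 18 -> 65
gcd of the OTHER numbers (without index 3): gcd([48, 28, 60]) = 4
New gcd = gcd(g_others, new_val) = gcd(4, 65) = 1

Answer: 1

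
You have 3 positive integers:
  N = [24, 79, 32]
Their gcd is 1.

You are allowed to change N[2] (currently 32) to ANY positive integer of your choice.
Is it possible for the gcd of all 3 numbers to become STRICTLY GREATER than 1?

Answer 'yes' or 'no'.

Current gcd = 1
gcd of all OTHER numbers (without N[2]=32): gcd([24, 79]) = 1
The new gcd after any change is gcd(1, new_value).
This can be at most 1.
Since 1 = old gcd 1, the gcd can only stay the same or decrease.

Answer: no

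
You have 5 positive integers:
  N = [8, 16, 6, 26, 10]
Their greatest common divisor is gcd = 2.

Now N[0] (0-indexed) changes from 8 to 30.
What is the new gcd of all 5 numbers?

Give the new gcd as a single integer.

Numbers: [8, 16, 6, 26, 10], gcd = 2
Change: index 0, 8 -> 30
gcd of the OTHER numbers (without index 0): gcd([16, 6, 26, 10]) = 2
New gcd = gcd(g_others, new_val) = gcd(2, 30) = 2

Answer: 2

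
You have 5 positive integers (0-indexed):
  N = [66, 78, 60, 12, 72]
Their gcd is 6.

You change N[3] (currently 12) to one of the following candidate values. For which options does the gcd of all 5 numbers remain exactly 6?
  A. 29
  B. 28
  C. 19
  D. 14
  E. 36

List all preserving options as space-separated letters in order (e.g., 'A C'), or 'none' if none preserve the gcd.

Answer: E

Derivation:
Old gcd = 6; gcd of others (without N[3]) = 6
New gcd for candidate v: gcd(6, v). Preserves old gcd iff gcd(6, v) = 6.
  Option A: v=29, gcd(6,29)=1 -> changes
  Option B: v=28, gcd(6,28)=2 -> changes
  Option C: v=19, gcd(6,19)=1 -> changes
  Option D: v=14, gcd(6,14)=2 -> changes
  Option E: v=36, gcd(6,36)=6 -> preserves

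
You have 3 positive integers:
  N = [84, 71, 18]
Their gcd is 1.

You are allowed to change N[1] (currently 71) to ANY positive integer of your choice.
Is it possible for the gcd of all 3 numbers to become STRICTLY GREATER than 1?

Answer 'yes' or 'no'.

Answer: yes

Derivation:
Current gcd = 1
gcd of all OTHER numbers (without N[1]=71): gcd([84, 18]) = 6
The new gcd after any change is gcd(6, new_value).
This can be at most 6.
Since 6 > old gcd 1, the gcd CAN increase (e.g., set N[1] = 6).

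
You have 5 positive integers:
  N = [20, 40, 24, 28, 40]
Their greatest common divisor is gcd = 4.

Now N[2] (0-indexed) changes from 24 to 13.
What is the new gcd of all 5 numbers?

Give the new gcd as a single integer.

Answer: 1

Derivation:
Numbers: [20, 40, 24, 28, 40], gcd = 4
Change: index 2, 24 -> 13
gcd of the OTHER numbers (without index 2): gcd([20, 40, 28, 40]) = 4
New gcd = gcd(g_others, new_val) = gcd(4, 13) = 1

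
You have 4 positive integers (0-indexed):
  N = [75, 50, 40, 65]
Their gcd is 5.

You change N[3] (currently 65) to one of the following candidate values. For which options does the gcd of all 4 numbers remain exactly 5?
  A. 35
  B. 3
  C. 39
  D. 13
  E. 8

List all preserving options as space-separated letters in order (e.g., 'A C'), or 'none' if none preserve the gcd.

Answer: A

Derivation:
Old gcd = 5; gcd of others (without N[3]) = 5
New gcd for candidate v: gcd(5, v). Preserves old gcd iff gcd(5, v) = 5.
  Option A: v=35, gcd(5,35)=5 -> preserves
  Option B: v=3, gcd(5,3)=1 -> changes
  Option C: v=39, gcd(5,39)=1 -> changes
  Option D: v=13, gcd(5,13)=1 -> changes
  Option E: v=8, gcd(5,8)=1 -> changes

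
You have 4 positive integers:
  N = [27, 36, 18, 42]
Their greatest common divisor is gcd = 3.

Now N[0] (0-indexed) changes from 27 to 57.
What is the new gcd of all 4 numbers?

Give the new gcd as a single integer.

Numbers: [27, 36, 18, 42], gcd = 3
Change: index 0, 27 -> 57
gcd of the OTHER numbers (without index 0): gcd([36, 18, 42]) = 6
New gcd = gcd(g_others, new_val) = gcd(6, 57) = 3

Answer: 3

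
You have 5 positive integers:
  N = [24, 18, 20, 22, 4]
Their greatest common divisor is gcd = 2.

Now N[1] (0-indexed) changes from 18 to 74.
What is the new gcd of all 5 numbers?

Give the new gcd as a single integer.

Answer: 2

Derivation:
Numbers: [24, 18, 20, 22, 4], gcd = 2
Change: index 1, 18 -> 74
gcd of the OTHER numbers (without index 1): gcd([24, 20, 22, 4]) = 2
New gcd = gcd(g_others, new_val) = gcd(2, 74) = 2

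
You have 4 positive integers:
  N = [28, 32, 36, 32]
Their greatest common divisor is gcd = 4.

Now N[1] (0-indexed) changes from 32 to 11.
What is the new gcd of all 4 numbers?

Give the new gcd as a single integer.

Numbers: [28, 32, 36, 32], gcd = 4
Change: index 1, 32 -> 11
gcd of the OTHER numbers (without index 1): gcd([28, 36, 32]) = 4
New gcd = gcd(g_others, new_val) = gcd(4, 11) = 1

Answer: 1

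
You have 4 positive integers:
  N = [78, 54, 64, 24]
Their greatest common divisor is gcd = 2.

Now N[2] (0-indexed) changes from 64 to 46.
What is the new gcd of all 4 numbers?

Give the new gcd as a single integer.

Answer: 2

Derivation:
Numbers: [78, 54, 64, 24], gcd = 2
Change: index 2, 64 -> 46
gcd of the OTHER numbers (without index 2): gcd([78, 54, 24]) = 6
New gcd = gcd(g_others, new_val) = gcd(6, 46) = 2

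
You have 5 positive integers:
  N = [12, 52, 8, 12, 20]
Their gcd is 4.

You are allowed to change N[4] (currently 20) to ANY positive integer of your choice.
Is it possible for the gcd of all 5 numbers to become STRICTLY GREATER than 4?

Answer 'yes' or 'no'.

Answer: no

Derivation:
Current gcd = 4
gcd of all OTHER numbers (without N[4]=20): gcd([12, 52, 8, 12]) = 4
The new gcd after any change is gcd(4, new_value).
This can be at most 4.
Since 4 = old gcd 4, the gcd can only stay the same or decrease.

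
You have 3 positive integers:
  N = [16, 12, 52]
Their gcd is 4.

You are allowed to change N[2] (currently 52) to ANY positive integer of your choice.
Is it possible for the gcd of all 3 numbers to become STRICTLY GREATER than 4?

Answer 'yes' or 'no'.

Answer: no

Derivation:
Current gcd = 4
gcd of all OTHER numbers (without N[2]=52): gcd([16, 12]) = 4
The new gcd after any change is gcd(4, new_value).
This can be at most 4.
Since 4 = old gcd 4, the gcd can only stay the same or decrease.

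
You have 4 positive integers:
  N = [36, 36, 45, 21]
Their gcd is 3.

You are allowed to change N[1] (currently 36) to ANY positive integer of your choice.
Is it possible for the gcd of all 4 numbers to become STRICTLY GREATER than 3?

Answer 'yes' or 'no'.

Current gcd = 3
gcd of all OTHER numbers (without N[1]=36): gcd([36, 45, 21]) = 3
The new gcd after any change is gcd(3, new_value).
This can be at most 3.
Since 3 = old gcd 3, the gcd can only stay the same or decrease.

Answer: no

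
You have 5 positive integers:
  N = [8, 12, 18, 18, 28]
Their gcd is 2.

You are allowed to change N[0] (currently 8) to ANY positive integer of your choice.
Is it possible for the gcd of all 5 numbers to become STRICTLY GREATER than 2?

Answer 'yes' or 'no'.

Current gcd = 2
gcd of all OTHER numbers (without N[0]=8): gcd([12, 18, 18, 28]) = 2
The new gcd after any change is gcd(2, new_value).
This can be at most 2.
Since 2 = old gcd 2, the gcd can only stay the same or decrease.

Answer: no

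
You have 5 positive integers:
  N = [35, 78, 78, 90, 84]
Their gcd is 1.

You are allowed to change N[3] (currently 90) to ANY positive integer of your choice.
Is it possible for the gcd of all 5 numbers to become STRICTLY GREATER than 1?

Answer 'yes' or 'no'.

Answer: no

Derivation:
Current gcd = 1
gcd of all OTHER numbers (without N[3]=90): gcd([35, 78, 78, 84]) = 1
The new gcd after any change is gcd(1, new_value).
This can be at most 1.
Since 1 = old gcd 1, the gcd can only stay the same or decrease.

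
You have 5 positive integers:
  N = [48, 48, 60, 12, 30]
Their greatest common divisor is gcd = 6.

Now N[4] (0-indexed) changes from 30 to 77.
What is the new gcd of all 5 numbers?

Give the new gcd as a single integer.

Numbers: [48, 48, 60, 12, 30], gcd = 6
Change: index 4, 30 -> 77
gcd of the OTHER numbers (without index 4): gcd([48, 48, 60, 12]) = 12
New gcd = gcd(g_others, new_val) = gcd(12, 77) = 1

Answer: 1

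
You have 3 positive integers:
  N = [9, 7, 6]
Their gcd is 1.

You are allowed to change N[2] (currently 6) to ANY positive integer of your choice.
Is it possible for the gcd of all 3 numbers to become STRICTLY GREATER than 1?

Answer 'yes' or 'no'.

Answer: no

Derivation:
Current gcd = 1
gcd of all OTHER numbers (without N[2]=6): gcd([9, 7]) = 1
The new gcd after any change is gcd(1, new_value).
This can be at most 1.
Since 1 = old gcd 1, the gcd can only stay the same or decrease.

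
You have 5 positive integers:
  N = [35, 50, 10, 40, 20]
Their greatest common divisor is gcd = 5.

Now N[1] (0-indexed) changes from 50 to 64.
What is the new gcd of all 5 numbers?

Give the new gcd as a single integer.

Answer: 1

Derivation:
Numbers: [35, 50, 10, 40, 20], gcd = 5
Change: index 1, 50 -> 64
gcd of the OTHER numbers (without index 1): gcd([35, 10, 40, 20]) = 5
New gcd = gcd(g_others, new_val) = gcd(5, 64) = 1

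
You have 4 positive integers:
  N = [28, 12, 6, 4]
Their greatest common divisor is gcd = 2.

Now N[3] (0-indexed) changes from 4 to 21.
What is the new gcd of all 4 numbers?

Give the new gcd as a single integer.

Answer: 1

Derivation:
Numbers: [28, 12, 6, 4], gcd = 2
Change: index 3, 4 -> 21
gcd of the OTHER numbers (without index 3): gcd([28, 12, 6]) = 2
New gcd = gcd(g_others, new_val) = gcd(2, 21) = 1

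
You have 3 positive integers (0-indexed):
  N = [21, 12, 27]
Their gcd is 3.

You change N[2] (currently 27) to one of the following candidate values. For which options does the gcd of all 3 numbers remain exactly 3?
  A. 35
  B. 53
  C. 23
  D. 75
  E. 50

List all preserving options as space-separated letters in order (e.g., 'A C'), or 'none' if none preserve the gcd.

Old gcd = 3; gcd of others (without N[2]) = 3
New gcd for candidate v: gcd(3, v). Preserves old gcd iff gcd(3, v) = 3.
  Option A: v=35, gcd(3,35)=1 -> changes
  Option B: v=53, gcd(3,53)=1 -> changes
  Option C: v=23, gcd(3,23)=1 -> changes
  Option D: v=75, gcd(3,75)=3 -> preserves
  Option E: v=50, gcd(3,50)=1 -> changes

Answer: D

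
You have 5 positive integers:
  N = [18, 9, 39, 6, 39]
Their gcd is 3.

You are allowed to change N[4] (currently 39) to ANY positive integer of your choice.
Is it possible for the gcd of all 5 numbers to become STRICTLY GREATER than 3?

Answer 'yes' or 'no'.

Current gcd = 3
gcd of all OTHER numbers (without N[4]=39): gcd([18, 9, 39, 6]) = 3
The new gcd after any change is gcd(3, new_value).
This can be at most 3.
Since 3 = old gcd 3, the gcd can only stay the same or decrease.

Answer: no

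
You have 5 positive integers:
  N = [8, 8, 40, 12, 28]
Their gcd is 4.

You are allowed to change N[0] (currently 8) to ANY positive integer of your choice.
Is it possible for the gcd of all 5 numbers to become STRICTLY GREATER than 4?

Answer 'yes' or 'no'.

Answer: no

Derivation:
Current gcd = 4
gcd of all OTHER numbers (without N[0]=8): gcd([8, 40, 12, 28]) = 4
The new gcd after any change is gcd(4, new_value).
This can be at most 4.
Since 4 = old gcd 4, the gcd can only stay the same or decrease.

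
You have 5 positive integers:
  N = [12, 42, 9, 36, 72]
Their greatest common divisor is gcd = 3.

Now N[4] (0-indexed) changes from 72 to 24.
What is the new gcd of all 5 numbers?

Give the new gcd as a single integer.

Numbers: [12, 42, 9, 36, 72], gcd = 3
Change: index 4, 72 -> 24
gcd of the OTHER numbers (without index 4): gcd([12, 42, 9, 36]) = 3
New gcd = gcd(g_others, new_val) = gcd(3, 24) = 3

Answer: 3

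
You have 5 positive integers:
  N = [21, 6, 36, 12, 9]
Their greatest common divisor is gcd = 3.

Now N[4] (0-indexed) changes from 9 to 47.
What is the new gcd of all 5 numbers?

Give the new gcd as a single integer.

Answer: 1

Derivation:
Numbers: [21, 6, 36, 12, 9], gcd = 3
Change: index 4, 9 -> 47
gcd of the OTHER numbers (without index 4): gcd([21, 6, 36, 12]) = 3
New gcd = gcd(g_others, new_val) = gcd(3, 47) = 1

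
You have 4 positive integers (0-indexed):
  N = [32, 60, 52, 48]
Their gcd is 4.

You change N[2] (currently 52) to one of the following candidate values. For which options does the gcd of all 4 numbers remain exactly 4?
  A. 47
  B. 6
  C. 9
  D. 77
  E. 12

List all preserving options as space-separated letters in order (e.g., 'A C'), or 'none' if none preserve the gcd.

Answer: E

Derivation:
Old gcd = 4; gcd of others (without N[2]) = 4
New gcd for candidate v: gcd(4, v). Preserves old gcd iff gcd(4, v) = 4.
  Option A: v=47, gcd(4,47)=1 -> changes
  Option B: v=6, gcd(4,6)=2 -> changes
  Option C: v=9, gcd(4,9)=1 -> changes
  Option D: v=77, gcd(4,77)=1 -> changes
  Option E: v=12, gcd(4,12)=4 -> preserves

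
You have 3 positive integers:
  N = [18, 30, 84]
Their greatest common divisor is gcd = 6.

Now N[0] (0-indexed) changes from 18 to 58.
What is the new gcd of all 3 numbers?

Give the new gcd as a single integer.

Answer: 2

Derivation:
Numbers: [18, 30, 84], gcd = 6
Change: index 0, 18 -> 58
gcd of the OTHER numbers (without index 0): gcd([30, 84]) = 6
New gcd = gcd(g_others, new_val) = gcd(6, 58) = 2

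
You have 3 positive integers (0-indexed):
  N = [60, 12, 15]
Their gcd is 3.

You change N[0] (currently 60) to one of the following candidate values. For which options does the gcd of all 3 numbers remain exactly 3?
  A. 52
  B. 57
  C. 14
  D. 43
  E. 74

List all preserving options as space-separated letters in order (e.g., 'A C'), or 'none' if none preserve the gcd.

Answer: B

Derivation:
Old gcd = 3; gcd of others (without N[0]) = 3
New gcd for candidate v: gcd(3, v). Preserves old gcd iff gcd(3, v) = 3.
  Option A: v=52, gcd(3,52)=1 -> changes
  Option B: v=57, gcd(3,57)=3 -> preserves
  Option C: v=14, gcd(3,14)=1 -> changes
  Option D: v=43, gcd(3,43)=1 -> changes
  Option E: v=74, gcd(3,74)=1 -> changes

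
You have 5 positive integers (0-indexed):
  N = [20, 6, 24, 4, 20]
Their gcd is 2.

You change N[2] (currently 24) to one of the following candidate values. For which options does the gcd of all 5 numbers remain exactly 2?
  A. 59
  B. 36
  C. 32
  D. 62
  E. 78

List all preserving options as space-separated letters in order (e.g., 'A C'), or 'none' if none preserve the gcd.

Answer: B C D E

Derivation:
Old gcd = 2; gcd of others (without N[2]) = 2
New gcd for candidate v: gcd(2, v). Preserves old gcd iff gcd(2, v) = 2.
  Option A: v=59, gcd(2,59)=1 -> changes
  Option B: v=36, gcd(2,36)=2 -> preserves
  Option C: v=32, gcd(2,32)=2 -> preserves
  Option D: v=62, gcd(2,62)=2 -> preserves
  Option E: v=78, gcd(2,78)=2 -> preserves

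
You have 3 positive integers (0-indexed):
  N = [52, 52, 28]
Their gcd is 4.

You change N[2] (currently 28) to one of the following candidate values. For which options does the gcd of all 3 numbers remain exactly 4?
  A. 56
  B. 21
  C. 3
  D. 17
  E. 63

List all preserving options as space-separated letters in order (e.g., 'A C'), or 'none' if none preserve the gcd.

Answer: A

Derivation:
Old gcd = 4; gcd of others (without N[2]) = 52
New gcd for candidate v: gcd(52, v). Preserves old gcd iff gcd(52, v) = 4.
  Option A: v=56, gcd(52,56)=4 -> preserves
  Option B: v=21, gcd(52,21)=1 -> changes
  Option C: v=3, gcd(52,3)=1 -> changes
  Option D: v=17, gcd(52,17)=1 -> changes
  Option E: v=63, gcd(52,63)=1 -> changes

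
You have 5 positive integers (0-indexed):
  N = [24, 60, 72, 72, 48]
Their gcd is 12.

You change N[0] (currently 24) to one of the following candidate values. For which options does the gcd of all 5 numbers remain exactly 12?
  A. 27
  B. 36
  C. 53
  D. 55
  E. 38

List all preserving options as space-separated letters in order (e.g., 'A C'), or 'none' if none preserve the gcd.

Answer: B

Derivation:
Old gcd = 12; gcd of others (without N[0]) = 12
New gcd for candidate v: gcd(12, v). Preserves old gcd iff gcd(12, v) = 12.
  Option A: v=27, gcd(12,27)=3 -> changes
  Option B: v=36, gcd(12,36)=12 -> preserves
  Option C: v=53, gcd(12,53)=1 -> changes
  Option D: v=55, gcd(12,55)=1 -> changes
  Option E: v=38, gcd(12,38)=2 -> changes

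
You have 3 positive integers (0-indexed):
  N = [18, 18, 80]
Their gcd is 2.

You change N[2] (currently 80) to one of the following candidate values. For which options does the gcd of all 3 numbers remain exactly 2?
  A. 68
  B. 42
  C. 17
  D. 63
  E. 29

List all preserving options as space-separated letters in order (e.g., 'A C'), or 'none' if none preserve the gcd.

Old gcd = 2; gcd of others (without N[2]) = 18
New gcd for candidate v: gcd(18, v). Preserves old gcd iff gcd(18, v) = 2.
  Option A: v=68, gcd(18,68)=2 -> preserves
  Option B: v=42, gcd(18,42)=6 -> changes
  Option C: v=17, gcd(18,17)=1 -> changes
  Option D: v=63, gcd(18,63)=9 -> changes
  Option E: v=29, gcd(18,29)=1 -> changes

Answer: A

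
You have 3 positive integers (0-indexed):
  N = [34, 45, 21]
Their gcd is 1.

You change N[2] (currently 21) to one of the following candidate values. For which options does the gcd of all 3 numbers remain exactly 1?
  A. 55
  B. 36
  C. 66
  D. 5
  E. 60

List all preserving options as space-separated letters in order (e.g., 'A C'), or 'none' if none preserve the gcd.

Answer: A B C D E

Derivation:
Old gcd = 1; gcd of others (without N[2]) = 1
New gcd for candidate v: gcd(1, v). Preserves old gcd iff gcd(1, v) = 1.
  Option A: v=55, gcd(1,55)=1 -> preserves
  Option B: v=36, gcd(1,36)=1 -> preserves
  Option C: v=66, gcd(1,66)=1 -> preserves
  Option D: v=5, gcd(1,5)=1 -> preserves
  Option E: v=60, gcd(1,60)=1 -> preserves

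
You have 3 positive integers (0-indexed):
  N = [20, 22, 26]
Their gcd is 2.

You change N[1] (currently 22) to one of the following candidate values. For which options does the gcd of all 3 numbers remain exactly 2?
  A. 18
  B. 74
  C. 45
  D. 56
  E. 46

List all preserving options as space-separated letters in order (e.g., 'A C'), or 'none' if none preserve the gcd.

Answer: A B D E

Derivation:
Old gcd = 2; gcd of others (without N[1]) = 2
New gcd for candidate v: gcd(2, v). Preserves old gcd iff gcd(2, v) = 2.
  Option A: v=18, gcd(2,18)=2 -> preserves
  Option B: v=74, gcd(2,74)=2 -> preserves
  Option C: v=45, gcd(2,45)=1 -> changes
  Option D: v=56, gcd(2,56)=2 -> preserves
  Option E: v=46, gcd(2,46)=2 -> preserves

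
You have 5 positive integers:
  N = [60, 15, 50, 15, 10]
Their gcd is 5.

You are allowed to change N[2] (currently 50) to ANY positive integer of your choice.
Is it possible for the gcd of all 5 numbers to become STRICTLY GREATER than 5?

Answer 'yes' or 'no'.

Answer: no

Derivation:
Current gcd = 5
gcd of all OTHER numbers (without N[2]=50): gcd([60, 15, 15, 10]) = 5
The new gcd after any change is gcd(5, new_value).
This can be at most 5.
Since 5 = old gcd 5, the gcd can only stay the same or decrease.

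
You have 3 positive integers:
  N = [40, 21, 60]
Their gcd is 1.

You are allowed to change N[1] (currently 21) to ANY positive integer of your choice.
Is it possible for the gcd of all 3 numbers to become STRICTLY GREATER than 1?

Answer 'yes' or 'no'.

Answer: yes

Derivation:
Current gcd = 1
gcd of all OTHER numbers (without N[1]=21): gcd([40, 60]) = 20
The new gcd after any change is gcd(20, new_value).
This can be at most 20.
Since 20 > old gcd 1, the gcd CAN increase (e.g., set N[1] = 20).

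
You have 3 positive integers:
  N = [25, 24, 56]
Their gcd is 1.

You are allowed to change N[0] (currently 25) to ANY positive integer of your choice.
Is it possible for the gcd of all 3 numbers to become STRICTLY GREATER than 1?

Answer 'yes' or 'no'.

Answer: yes

Derivation:
Current gcd = 1
gcd of all OTHER numbers (without N[0]=25): gcd([24, 56]) = 8
The new gcd after any change is gcd(8, new_value).
This can be at most 8.
Since 8 > old gcd 1, the gcd CAN increase (e.g., set N[0] = 8).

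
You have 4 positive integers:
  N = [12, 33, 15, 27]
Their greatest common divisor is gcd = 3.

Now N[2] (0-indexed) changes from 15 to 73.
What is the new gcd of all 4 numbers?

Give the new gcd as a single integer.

Answer: 1

Derivation:
Numbers: [12, 33, 15, 27], gcd = 3
Change: index 2, 15 -> 73
gcd of the OTHER numbers (without index 2): gcd([12, 33, 27]) = 3
New gcd = gcd(g_others, new_val) = gcd(3, 73) = 1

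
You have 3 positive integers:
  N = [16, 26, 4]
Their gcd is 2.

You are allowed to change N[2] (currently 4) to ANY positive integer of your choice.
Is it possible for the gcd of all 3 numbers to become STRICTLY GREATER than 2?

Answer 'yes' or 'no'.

Current gcd = 2
gcd of all OTHER numbers (without N[2]=4): gcd([16, 26]) = 2
The new gcd after any change is gcd(2, new_value).
This can be at most 2.
Since 2 = old gcd 2, the gcd can only stay the same or decrease.

Answer: no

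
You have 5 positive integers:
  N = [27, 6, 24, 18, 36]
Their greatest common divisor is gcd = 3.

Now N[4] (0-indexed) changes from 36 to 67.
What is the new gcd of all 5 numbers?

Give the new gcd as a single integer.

Numbers: [27, 6, 24, 18, 36], gcd = 3
Change: index 4, 36 -> 67
gcd of the OTHER numbers (without index 4): gcd([27, 6, 24, 18]) = 3
New gcd = gcd(g_others, new_val) = gcd(3, 67) = 1

Answer: 1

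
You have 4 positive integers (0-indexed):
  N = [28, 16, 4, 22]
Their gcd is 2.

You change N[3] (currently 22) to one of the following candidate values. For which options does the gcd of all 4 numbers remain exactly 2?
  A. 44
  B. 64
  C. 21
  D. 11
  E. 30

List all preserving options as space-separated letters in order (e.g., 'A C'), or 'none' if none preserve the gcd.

Answer: E

Derivation:
Old gcd = 2; gcd of others (without N[3]) = 4
New gcd for candidate v: gcd(4, v). Preserves old gcd iff gcd(4, v) = 2.
  Option A: v=44, gcd(4,44)=4 -> changes
  Option B: v=64, gcd(4,64)=4 -> changes
  Option C: v=21, gcd(4,21)=1 -> changes
  Option D: v=11, gcd(4,11)=1 -> changes
  Option E: v=30, gcd(4,30)=2 -> preserves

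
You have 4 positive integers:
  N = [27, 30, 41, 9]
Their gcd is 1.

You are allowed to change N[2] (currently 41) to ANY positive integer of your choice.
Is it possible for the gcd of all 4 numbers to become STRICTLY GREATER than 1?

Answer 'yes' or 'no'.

Answer: yes

Derivation:
Current gcd = 1
gcd of all OTHER numbers (without N[2]=41): gcd([27, 30, 9]) = 3
The new gcd after any change is gcd(3, new_value).
This can be at most 3.
Since 3 > old gcd 1, the gcd CAN increase (e.g., set N[2] = 3).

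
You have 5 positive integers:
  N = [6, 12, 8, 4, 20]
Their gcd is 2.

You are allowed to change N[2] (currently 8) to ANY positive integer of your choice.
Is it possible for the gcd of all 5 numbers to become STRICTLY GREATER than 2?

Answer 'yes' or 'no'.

Current gcd = 2
gcd of all OTHER numbers (without N[2]=8): gcd([6, 12, 4, 20]) = 2
The new gcd after any change is gcd(2, new_value).
This can be at most 2.
Since 2 = old gcd 2, the gcd can only stay the same or decrease.

Answer: no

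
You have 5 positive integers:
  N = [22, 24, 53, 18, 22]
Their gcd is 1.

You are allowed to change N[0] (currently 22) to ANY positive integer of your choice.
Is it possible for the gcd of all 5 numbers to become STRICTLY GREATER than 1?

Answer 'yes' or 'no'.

Answer: no

Derivation:
Current gcd = 1
gcd of all OTHER numbers (without N[0]=22): gcd([24, 53, 18, 22]) = 1
The new gcd after any change is gcd(1, new_value).
This can be at most 1.
Since 1 = old gcd 1, the gcd can only stay the same or decrease.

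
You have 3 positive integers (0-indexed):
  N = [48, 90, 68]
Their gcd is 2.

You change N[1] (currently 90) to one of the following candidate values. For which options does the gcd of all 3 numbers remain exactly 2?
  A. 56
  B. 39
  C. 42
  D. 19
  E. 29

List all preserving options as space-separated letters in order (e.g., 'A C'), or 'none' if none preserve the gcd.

Old gcd = 2; gcd of others (without N[1]) = 4
New gcd for candidate v: gcd(4, v). Preserves old gcd iff gcd(4, v) = 2.
  Option A: v=56, gcd(4,56)=4 -> changes
  Option B: v=39, gcd(4,39)=1 -> changes
  Option C: v=42, gcd(4,42)=2 -> preserves
  Option D: v=19, gcd(4,19)=1 -> changes
  Option E: v=29, gcd(4,29)=1 -> changes

Answer: C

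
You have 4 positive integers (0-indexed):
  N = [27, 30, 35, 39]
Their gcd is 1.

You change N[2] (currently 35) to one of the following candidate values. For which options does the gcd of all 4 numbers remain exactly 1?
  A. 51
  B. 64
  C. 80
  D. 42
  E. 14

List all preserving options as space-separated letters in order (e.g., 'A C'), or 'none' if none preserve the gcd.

Answer: B C E

Derivation:
Old gcd = 1; gcd of others (without N[2]) = 3
New gcd for candidate v: gcd(3, v). Preserves old gcd iff gcd(3, v) = 1.
  Option A: v=51, gcd(3,51)=3 -> changes
  Option B: v=64, gcd(3,64)=1 -> preserves
  Option C: v=80, gcd(3,80)=1 -> preserves
  Option D: v=42, gcd(3,42)=3 -> changes
  Option E: v=14, gcd(3,14)=1 -> preserves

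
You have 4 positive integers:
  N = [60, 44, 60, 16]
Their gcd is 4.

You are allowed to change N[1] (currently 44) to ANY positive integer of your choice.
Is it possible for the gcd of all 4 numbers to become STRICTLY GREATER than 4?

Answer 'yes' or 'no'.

Current gcd = 4
gcd of all OTHER numbers (without N[1]=44): gcd([60, 60, 16]) = 4
The new gcd after any change is gcd(4, new_value).
This can be at most 4.
Since 4 = old gcd 4, the gcd can only stay the same or decrease.

Answer: no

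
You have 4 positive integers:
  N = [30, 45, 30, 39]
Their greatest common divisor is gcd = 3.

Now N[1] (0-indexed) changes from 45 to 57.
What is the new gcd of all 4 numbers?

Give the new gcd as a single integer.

Answer: 3

Derivation:
Numbers: [30, 45, 30, 39], gcd = 3
Change: index 1, 45 -> 57
gcd of the OTHER numbers (without index 1): gcd([30, 30, 39]) = 3
New gcd = gcd(g_others, new_val) = gcd(3, 57) = 3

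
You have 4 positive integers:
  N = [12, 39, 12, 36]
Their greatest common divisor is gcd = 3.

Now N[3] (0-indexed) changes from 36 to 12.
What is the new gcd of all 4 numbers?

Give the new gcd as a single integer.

Numbers: [12, 39, 12, 36], gcd = 3
Change: index 3, 36 -> 12
gcd of the OTHER numbers (without index 3): gcd([12, 39, 12]) = 3
New gcd = gcd(g_others, new_val) = gcd(3, 12) = 3

Answer: 3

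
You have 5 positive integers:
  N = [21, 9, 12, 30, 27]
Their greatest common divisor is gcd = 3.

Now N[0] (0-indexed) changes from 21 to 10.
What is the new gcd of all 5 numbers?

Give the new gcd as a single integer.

Answer: 1

Derivation:
Numbers: [21, 9, 12, 30, 27], gcd = 3
Change: index 0, 21 -> 10
gcd of the OTHER numbers (without index 0): gcd([9, 12, 30, 27]) = 3
New gcd = gcd(g_others, new_val) = gcd(3, 10) = 1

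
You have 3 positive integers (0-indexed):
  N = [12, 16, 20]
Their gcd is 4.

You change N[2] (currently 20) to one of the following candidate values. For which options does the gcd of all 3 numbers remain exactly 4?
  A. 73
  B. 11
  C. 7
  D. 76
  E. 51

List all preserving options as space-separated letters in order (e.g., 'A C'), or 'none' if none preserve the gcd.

Old gcd = 4; gcd of others (without N[2]) = 4
New gcd for candidate v: gcd(4, v). Preserves old gcd iff gcd(4, v) = 4.
  Option A: v=73, gcd(4,73)=1 -> changes
  Option B: v=11, gcd(4,11)=1 -> changes
  Option C: v=7, gcd(4,7)=1 -> changes
  Option D: v=76, gcd(4,76)=4 -> preserves
  Option E: v=51, gcd(4,51)=1 -> changes

Answer: D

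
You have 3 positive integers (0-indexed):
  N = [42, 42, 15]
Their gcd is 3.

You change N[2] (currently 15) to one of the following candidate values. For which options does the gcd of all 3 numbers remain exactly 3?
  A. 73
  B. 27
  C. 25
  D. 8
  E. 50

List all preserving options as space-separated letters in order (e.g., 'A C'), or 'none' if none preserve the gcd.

Old gcd = 3; gcd of others (without N[2]) = 42
New gcd for candidate v: gcd(42, v). Preserves old gcd iff gcd(42, v) = 3.
  Option A: v=73, gcd(42,73)=1 -> changes
  Option B: v=27, gcd(42,27)=3 -> preserves
  Option C: v=25, gcd(42,25)=1 -> changes
  Option D: v=8, gcd(42,8)=2 -> changes
  Option E: v=50, gcd(42,50)=2 -> changes

Answer: B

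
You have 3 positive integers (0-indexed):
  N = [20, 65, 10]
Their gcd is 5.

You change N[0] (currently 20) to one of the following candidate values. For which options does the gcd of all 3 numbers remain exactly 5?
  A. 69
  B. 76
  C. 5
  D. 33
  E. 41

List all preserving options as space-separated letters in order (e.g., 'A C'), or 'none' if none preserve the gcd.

Old gcd = 5; gcd of others (without N[0]) = 5
New gcd for candidate v: gcd(5, v). Preserves old gcd iff gcd(5, v) = 5.
  Option A: v=69, gcd(5,69)=1 -> changes
  Option B: v=76, gcd(5,76)=1 -> changes
  Option C: v=5, gcd(5,5)=5 -> preserves
  Option D: v=33, gcd(5,33)=1 -> changes
  Option E: v=41, gcd(5,41)=1 -> changes

Answer: C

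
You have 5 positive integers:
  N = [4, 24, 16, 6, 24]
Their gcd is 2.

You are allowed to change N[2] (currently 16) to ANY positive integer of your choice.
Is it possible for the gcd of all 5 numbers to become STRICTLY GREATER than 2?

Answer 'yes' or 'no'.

Answer: no

Derivation:
Current gcd = 2
gcd of all OTHER numbers (without N[2]=16): gcd([4, 24, 6, 24]) = 2
The new gcd after any change is gcd(2, new_value).
This can be at most 2.
Since 2 = old gcd 2, the gcd can only stay the same or decrease.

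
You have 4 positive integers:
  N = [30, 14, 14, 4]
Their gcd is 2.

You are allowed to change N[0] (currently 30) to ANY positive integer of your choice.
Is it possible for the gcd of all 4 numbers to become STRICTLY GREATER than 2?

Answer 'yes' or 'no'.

Answer: no

Derivation:
Current gcd = 2
gcd of all OTHER numbers (without N[0]=30): gcd([14, 14, 4]) = 2
The new gcd after any change is gcd(2, new_value).
This can be at most 2.
Since 2 = old gcd 2, the gcd can only stay the same or decrease.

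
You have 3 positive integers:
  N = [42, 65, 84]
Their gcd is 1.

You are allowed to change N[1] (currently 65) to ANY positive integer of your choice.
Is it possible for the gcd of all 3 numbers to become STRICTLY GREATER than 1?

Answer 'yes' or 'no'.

Answer: yes

Derivation:
Current gcd = 1
gcd of all OTHER numbers (without N[1]=65): gcd([42, 84]) = 42
The new gcd after any change is gcd(42, new_value).
This can be at most 42.
Since 42 > old gcd 1, the gcd CAN increase (e.g., set N[1] = 42).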